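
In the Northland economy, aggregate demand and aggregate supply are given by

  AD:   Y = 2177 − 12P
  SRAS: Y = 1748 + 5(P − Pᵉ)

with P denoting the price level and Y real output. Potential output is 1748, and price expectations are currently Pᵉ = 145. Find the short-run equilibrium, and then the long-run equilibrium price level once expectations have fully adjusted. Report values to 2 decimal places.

Short run: with Pᵉ = 145, SRAS is Y = 1023 + 5P. Setting AD = SRAS gives 1154 = 17P, so P = 67.88 and Y = 2177 − 12P = 1362.41.
Output 1362.41 is below potential 1748, so over time expected prices fall and SRAS shifts right until Y returns to 1748.
Long run: Y = 1748 on the AD curve gives 1748 = 2177 − 12P, so P = 35.75.

Short run: P = 67.88, Y = 1362.41. Long run: P = 35.75.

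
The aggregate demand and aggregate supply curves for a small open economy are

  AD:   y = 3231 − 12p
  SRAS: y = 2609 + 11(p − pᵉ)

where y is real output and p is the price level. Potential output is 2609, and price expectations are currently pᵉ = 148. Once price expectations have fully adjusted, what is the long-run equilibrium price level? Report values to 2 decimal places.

Short run: with pᵉ = 148, SRAS is y = 981 + 11p. Setting AD = SRAS gives 2250 = 23p, so p = 97.83 and y = 3231 − 12p = 2057.09.
Output 2057.09 is below potential 2609, so over time expected prices fall and SRAS shifts right until y returns to 2609.
Long run: y = 2609 on the AD curve gives 2609 = 3231 − 12p, so p = 51.83.

Long-run p = 51.83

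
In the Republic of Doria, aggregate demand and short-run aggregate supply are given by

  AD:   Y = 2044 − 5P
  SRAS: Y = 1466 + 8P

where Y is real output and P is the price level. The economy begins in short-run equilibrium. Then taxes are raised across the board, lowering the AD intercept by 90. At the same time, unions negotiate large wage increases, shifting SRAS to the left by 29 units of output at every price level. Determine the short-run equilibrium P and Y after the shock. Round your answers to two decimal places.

P = 39.77, Y = 1755.15

After both shocks: AD is Y = 1954 − 5P and SRAS is Y = 1437 + 8P.
Setting them equal: 517 = 13P, so P = 39.77.
Substituting into AD, Y = 1755.15.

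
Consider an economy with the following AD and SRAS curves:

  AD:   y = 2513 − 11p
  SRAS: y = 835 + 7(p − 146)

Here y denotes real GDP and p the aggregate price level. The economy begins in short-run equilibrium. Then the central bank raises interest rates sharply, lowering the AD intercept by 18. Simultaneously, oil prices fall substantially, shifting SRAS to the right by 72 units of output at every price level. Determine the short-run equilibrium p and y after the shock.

p = 145, y = 900

After both shocks: AD is y = 2495 − 11p and SRAS is y = 7p − 115.
Setting them equal: 2610 = 18p, so p = 145.
y = 2495 − 11·145 = 900.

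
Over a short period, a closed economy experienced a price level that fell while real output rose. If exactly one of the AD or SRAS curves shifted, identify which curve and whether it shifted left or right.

SRAS shifted right

P fell and Y rose. An AD shift moves P and Y in the same direction; an SRAS shift moves them in opposite directions.
Here P and Y moved in opposite directions, so the SRAS curve shifted.
Since Y rose, SRAS shifted right.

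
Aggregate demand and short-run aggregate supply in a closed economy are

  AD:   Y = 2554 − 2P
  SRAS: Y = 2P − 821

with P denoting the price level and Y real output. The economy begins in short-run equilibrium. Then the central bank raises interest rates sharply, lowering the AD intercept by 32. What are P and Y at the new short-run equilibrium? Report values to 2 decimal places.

This is a negative demand shock: AD shifts left.
New AD: Y = 2522 − 2P.
Set AD = SRAS: 2522 − 2P = 2P − 821, so 3343 = 4P and P = 835.75.
Substituting into AD, Y = 850.50.

P = 835.75, Y = 850.50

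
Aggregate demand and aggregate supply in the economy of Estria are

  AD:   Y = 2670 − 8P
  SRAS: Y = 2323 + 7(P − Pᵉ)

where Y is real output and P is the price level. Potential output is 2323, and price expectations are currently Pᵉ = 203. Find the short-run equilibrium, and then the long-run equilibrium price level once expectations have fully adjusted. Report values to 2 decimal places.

Short run: with Pᵉ = 203, SRAS is Y = 902 + 7P. Setting AD = SRAS gives 1768 = 15P, so P = 117.87 and Y = 2670 − 8P = 1727.07.
Output 1727.07 is below potential 2323, so over time expected prices fall and SRAS shifts right until Y returns to 2323.
Long run: Y = 2323 on the AD curve gives 2323 = 2670 − 8P, so P = 43.38.

Short run: P = 117.87, Y = 1727.07. Long run: P = 43.38.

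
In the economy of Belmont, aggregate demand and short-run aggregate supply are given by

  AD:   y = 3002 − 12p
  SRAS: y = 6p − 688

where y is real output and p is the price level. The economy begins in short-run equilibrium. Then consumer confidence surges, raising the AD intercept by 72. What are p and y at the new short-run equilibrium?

p = 209, y = 566

This is a positive demand shock: AD shifts right.
New AD: y = 3074 − 12p.
Set AD = SRAS: 3074 − 12p = 6p − 688, so 3762 = 18p and p = 209.
y = 3074 − 12·209 = 566.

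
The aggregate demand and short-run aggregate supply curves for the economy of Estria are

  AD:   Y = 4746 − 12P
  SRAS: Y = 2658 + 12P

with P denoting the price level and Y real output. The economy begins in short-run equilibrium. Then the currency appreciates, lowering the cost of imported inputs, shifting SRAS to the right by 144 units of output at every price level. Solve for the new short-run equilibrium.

P = 81, Y = 3774

This is a positive supply shock: SRAS shifts right.
New SRAS: Y = 2802 + 12P.
Set AD = SRAS: 4746 − 12P = 2802 + 12P, so 1944 = 24P and P = 81.
Y = 4746 − 12·81 = 3774.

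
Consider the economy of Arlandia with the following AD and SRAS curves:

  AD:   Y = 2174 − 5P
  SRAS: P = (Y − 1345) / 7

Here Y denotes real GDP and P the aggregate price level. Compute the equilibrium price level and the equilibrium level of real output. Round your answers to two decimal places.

Rearrange SRAS to Y = 1345 + 7P.
Set AD = SRAS: 2174 − 5P = 1345 + 7P, so 829 = 12P and P = 69.08.
Substituting into AD, Y = 2174 − 5P = 1828.58.

P = 69.08, Y = 1828.58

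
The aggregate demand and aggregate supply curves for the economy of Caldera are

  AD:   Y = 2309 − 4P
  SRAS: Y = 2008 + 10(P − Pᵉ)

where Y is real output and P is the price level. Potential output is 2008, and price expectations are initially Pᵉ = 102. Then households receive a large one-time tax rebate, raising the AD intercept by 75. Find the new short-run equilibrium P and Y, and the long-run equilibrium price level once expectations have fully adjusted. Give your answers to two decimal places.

Short run: P = 99.71, Y = 1985.14. Long run: P = 94.00.

AD shifts right: new AD is Y = 2384 − 4P. With Pᵉ = 102, SRAS is Y = 988 + 10P.
Short run: 2384 − 4P = 988 + 10P gives 1396 = 14P, so P = 99.71 and Y = 2384 − 4P = 1985.14.
Y = 1985.14 is below potential 2008; expectations adjust and SRAS shifts right until Y = 2008.
Long run: on the new AD curve, 2008 = 2384 − 4P gives P = 94.00.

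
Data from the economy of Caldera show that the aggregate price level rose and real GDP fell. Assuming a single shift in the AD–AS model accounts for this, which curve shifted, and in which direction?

P rose and Y fell. An AD shift moves P and Y in the same direction; an SRAS shift moves them in opposite directions.
Here P and Y moved in opposite directions, so the SRAS curve shifted.
Since Y fell, SRAS shifted left.

SRAS shifted left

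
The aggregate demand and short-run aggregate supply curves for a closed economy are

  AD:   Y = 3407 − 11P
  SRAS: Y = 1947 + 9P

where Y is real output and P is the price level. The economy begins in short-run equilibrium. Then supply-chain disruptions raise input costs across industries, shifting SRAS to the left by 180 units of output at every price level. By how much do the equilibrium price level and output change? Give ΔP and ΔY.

This is a negative supply shock: SRAS shifts left.
New SRAS: Y = 1767 + 9P.
Set AD = SRAS: 3407 − 11P = 1767 + 9P, so 1640 = 20P and P = 82.
Y = 3407 − 11·82 = 2505.
Initially P = 73, Y = 2604, so ΔP = +9 and ΔY = -99.

ΔP = +9, ΔY = -99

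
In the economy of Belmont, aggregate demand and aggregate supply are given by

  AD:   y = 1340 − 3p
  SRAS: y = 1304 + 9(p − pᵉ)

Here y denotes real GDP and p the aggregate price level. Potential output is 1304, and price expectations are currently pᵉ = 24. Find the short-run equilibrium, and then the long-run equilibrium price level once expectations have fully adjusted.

Short run: p = 21, y = 1277. Long run: p = 12.

Short run: with pᵉ = 24, SRAS is y = 1088 + 9p. Setting AD = SRAS gives 252 = 12p, so p = 21 and y = 1340 − 3·21 = 1277.
Output 1277 is below potential 1304, so over time expected prices fall and SRAS shifts right until y returns to 1304.
Long run: y = 1304 on the AD curve gives 1304 = 1340 − 3p, so p = 12.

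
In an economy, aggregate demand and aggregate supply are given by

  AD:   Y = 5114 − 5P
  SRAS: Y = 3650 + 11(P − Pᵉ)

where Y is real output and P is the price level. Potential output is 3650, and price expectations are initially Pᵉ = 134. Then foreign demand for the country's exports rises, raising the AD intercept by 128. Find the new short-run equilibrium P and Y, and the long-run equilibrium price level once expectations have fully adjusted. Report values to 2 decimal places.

Short run: P = 191.63, Y = 4283.88. Long run: P = 318.40.

AD shifts right: new AD is Y = 5242 − 5P. With Pᵉ = 134, SRAS is Y = 2176 + 11P.
Short run: 5242 − 5P = 2176 + 11P gives 3066 = 16P, so P = 191.63 and Y = 5242 − 5P = 4283.88.
Y = 4283.88 is above potential 3650; expectations adjust and SRAS shifts left until Y = 3650.
Long run: on the new AD curve, 3650 = 5242 − 5P gives P = 318.40.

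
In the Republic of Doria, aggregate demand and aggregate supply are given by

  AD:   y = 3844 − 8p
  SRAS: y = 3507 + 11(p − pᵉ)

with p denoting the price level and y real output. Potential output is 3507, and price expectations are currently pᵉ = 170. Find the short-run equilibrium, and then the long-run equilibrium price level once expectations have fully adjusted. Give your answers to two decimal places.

Short run: p = 116.16, y = 2914.74. Long run: p = 42.13.

Short run: with pᵉ = 170, SRAS is y = 1637 + 11p. Setting AD = SRAS gives 2207 = 19p, so p = 116.16 and y = 3844 − 8p = 2914.74.
Output 2914.74 is below potential 3507, so over time expected prices fall and SRAS shifts right until y returns to 3507.
Long run: y = 3507 on the AD curve gives 3507 = 3844 − 8p, so p = 42.13.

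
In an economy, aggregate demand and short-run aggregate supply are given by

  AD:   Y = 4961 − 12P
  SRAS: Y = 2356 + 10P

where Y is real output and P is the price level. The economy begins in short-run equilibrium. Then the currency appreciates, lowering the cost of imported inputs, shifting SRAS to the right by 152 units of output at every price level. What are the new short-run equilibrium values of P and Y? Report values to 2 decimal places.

P = 111.50, Y = 3623.00

This is a positive supply shock: SRAS shifts right.
New SRAS: Y = 2508 + 10P.
Set AD = SRAS: 4961 − 12P = 2508 + 10P, so 2453 = 22P and P = 111.50.
Substituting into AD, Y = 3623.00.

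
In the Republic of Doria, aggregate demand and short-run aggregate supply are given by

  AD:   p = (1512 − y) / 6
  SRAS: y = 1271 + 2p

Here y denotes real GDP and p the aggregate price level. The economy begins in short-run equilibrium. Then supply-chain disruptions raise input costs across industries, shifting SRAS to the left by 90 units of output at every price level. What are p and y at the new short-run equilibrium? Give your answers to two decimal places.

p = 41.38, y = 1263.75

This is a negative supply shock: SRAS shifts left.
New SRAS: y = 1181 + 2p.
Set AD = SRAS: 1512 − 6p = 1181 + 2p, so 331 = 8p and p = 41.38.
Substituting into AD, y = 1263.75.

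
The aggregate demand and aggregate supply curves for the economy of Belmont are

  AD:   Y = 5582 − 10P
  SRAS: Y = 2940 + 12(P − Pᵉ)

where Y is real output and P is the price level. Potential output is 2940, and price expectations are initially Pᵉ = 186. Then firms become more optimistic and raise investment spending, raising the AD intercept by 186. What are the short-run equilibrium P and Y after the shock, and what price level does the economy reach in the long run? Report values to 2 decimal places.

Short run: P = 230.00, Y = 3468.00. Long run: P = 282.80.

AD shifts right: new AD is Y = 5768 − 10P. With Pᵉ = 186, SRAS is Y = 708 + 12P.
Short run: 5768 − 10P = 708 + 12P gives 5060 = 22P, so P = 230.00 and Y = 5768 − 10P = 3468.00.
Y = 3468.00 is above potential 2940; expectations adjust and SRAS shifts left until Y = 2940.
Long run: on the new AD curve, 2940 = 5768 − 10P gives P = 282.80.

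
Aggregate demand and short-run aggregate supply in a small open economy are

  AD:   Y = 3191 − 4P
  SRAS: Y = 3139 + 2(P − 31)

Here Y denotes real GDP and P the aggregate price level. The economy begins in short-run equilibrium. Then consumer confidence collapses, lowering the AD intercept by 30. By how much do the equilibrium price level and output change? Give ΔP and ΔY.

This is a negative demand shock: AD shifts left.
New AD: Y = 3161 − 4P.
SRAS can be written Y = 3077 + 2P.
Set AD = SRAS: 3161 − 4P = 3077 + 2P, so 84 = 6P and P = 14.
Y = 3161 − 4·14 = 3105.
Initially P = 19, Y = 3115, so ΔP = -5 and ΔY = -10.

ΔP = -5, ΔY = -10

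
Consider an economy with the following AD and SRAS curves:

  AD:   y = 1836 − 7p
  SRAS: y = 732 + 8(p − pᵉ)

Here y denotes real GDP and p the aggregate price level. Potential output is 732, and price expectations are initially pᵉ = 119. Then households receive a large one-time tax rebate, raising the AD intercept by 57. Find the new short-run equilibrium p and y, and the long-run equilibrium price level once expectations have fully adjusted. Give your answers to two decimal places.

AD shifts right: new AD is y = 1893 − 7p. With pᵉ = 119, SRAS is y = 8p − 220.
Short run: 1893 − 7p = 8p − 220 gives 2113 = 15p, so p = 140.87 and y = 1893 − 7p = 906.93.
y = 906.93 is above potential 732; expectations adjust and SRAS shifts left until y = 732.
Long run: on the new AD curve, 732 = 1893 − 7p gives p = 165.86.

Short run: p = 140.87, y = 906.93. Long run: p = 165.86.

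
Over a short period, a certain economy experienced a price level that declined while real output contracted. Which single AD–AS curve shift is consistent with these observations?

P fell and Y fell. An AD shift moves P and Y in the same direction; an SRAS shift moves them in opposite directions.
Here P and Y moved in the same direction, so the AD curve shifted.
Since Y fell, AD shifted left.

AD shifted left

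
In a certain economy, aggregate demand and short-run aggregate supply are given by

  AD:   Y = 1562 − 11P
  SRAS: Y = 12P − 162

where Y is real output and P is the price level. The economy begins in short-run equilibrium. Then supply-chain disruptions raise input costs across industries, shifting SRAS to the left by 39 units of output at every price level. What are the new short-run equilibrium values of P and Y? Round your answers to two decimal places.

P = 76.65, Y = 718.83

This is a negative supply shock: SRAS shifts left.
New SRAS: Y = 12P − 201.
Set AD = SRAS: 1562 − 11P = 12P − 201, so 1763 = 23P and P = 76.65.
Substituting into AD, Y = 718.83.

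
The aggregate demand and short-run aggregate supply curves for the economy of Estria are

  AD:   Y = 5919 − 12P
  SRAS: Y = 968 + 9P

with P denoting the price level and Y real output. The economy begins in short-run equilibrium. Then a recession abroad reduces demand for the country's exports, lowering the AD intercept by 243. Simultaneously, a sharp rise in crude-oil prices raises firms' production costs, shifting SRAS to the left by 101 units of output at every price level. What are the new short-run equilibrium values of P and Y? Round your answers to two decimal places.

P = 229.00, Y = 2928.00

After both shocks: AD is Y = 5676 − 12P and SRAS is Y = 867 + 9P.
Setting them equal: 4809 = 21P, so P = 229.00.
Substituting into AD, Y = 2928.00.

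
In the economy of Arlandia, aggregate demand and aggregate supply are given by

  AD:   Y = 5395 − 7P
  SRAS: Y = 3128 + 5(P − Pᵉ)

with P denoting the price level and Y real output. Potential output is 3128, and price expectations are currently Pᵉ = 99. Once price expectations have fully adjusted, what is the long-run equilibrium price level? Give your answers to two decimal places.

Short run: with Pᵉ = 99, SRAS is Y = 2633 + 5P. Setting AD = SRAS gives 2762 = 12P, so P = 230.17 and Y = 5395 − 7P = 3783.83.
Output 3783.83 is above potential 3128, so over time expected prices rise and SRAS shifts left until Y returns to 3128.
Long run: Y = 3128 on the AD curve gives 3128 = 5395 − 7P, so P = 323.86.

Long-run P = 323.86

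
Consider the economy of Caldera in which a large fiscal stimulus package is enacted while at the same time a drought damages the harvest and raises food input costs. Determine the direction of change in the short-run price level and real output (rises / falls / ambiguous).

Price level: rises; output: ambiguous

The first event is a positive demand shock: AD shifts right, which by itself pushes P up and Y up.
The second is an adverse supply shock: SRAS shifts left, which by itself pushes P up and Y down.
Both shocks push P up, so P rises. The two shocks push Y in opposite directions, so the effect on Y is ambiguous.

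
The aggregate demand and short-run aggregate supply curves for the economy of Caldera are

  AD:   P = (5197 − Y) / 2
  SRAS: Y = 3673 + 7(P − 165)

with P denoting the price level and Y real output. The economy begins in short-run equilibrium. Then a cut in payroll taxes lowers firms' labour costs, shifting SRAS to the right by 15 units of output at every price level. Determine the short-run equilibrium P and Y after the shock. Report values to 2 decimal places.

P = 296.00, Y = 4605.00

This is a positive supply shock: SRAS shifts right.
New SRAS: Y = 2533 + 7P.
Set AD = SRAS: 5197 − 2P = 2533 + 7P, so 2664 = 9P and P = 296.00.
Substituting into AD, Y = 4605.00.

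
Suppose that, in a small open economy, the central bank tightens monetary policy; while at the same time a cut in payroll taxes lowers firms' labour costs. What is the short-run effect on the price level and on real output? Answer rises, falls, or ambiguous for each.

The first event is a negative demand shock: AD shifts left, which by itself pushes P down and Y down.
The second is a favourable supply shock: SRAS shifts right, which by itself pushes P down and Y up.
Both shocks push P down, so P falls. The two shocks push Y in opposite directions, so the effect on Y is ambiguous.

Price level: falls; output: ambiguous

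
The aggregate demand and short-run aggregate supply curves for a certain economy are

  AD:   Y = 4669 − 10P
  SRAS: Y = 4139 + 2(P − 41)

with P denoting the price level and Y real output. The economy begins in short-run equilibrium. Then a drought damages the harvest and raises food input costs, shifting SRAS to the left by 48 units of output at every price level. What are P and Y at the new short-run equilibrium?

P = 55, Y = 4119

This is a negative supply shock: SRAS shifts left.
New SRAS: Y = 4009 + 2P.
Set AD = SRAS: 4669 − 10P = 4009 + 2P, so 660 = 12P and P = 55.
Y = 4669 − 10·55 = 4119.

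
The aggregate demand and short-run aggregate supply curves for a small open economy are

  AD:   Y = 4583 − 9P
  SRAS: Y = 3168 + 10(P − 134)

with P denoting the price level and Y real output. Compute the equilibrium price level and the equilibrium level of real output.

Write SRAS as Y = 3168 + 10P − 1340 = 1828 + 10P.
Set AD = SRAS: 4583 − 9P = 1828 + 10P, so 2755 = 19P and P = 145.
Then Y = 4583 − 9·145 = 3278.

P = 145, Y = 3278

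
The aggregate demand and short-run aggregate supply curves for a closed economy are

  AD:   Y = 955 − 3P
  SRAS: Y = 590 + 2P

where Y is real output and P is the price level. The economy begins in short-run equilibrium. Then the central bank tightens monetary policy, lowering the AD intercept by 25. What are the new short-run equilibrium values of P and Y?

This is a negative demand shock: AD shifts left.
New AD: Y = 930 − 3P.
Set AD = SRAS: 930 − 3P = 590 + 2P, so 340 = 5P and P = 68.
Y = 930 − 3·68 = 726.

P = 68, Y = 726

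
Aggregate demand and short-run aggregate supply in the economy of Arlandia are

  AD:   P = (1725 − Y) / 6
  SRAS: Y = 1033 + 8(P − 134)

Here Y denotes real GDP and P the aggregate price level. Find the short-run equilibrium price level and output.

Write SRAS as Y = 1033 + 8P − 1072 = 8P − 39.
Rearrange AD to Y = 1725 − 6P.
Set AD = SRAS: 1725 − 6P = 8P − 39, so 1764 = 14P and P = 126.
Then Y = 1725 − 6·126 = 969.

P = 126, Y = 969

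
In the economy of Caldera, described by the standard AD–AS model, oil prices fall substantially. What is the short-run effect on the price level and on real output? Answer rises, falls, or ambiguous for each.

This is a favourable supply shock: SRAS shifts right.
Moving along the downward-sloping AD curve, P falls and Y rises.

Price level: falls; output: rises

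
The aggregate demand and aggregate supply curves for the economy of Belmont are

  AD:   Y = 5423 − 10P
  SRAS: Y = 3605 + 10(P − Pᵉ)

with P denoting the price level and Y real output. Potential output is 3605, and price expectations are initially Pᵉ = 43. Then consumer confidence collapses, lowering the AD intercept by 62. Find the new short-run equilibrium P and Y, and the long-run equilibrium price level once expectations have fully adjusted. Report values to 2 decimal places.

AD shifts left: new AD is Y = 5361 − 10P. With Pᵉ = 43, SRAS is Y = 3175 + 10P.
Short run: 5361 − 10P = 3175 + 10P gives 2186 = 20P, so P = 109.30 and Y = 5361 − 10P = 4268.00.
Y = 4268.00 is above potential 3605; expectations adjust and SRAS shifts left until Y = 3605.
Long run: on the new AD curve, 3605 = 5361 − 10P gives P = 175.60.

Short run: P = 109.30, Y = 4268.00. Long run: P = 175.60.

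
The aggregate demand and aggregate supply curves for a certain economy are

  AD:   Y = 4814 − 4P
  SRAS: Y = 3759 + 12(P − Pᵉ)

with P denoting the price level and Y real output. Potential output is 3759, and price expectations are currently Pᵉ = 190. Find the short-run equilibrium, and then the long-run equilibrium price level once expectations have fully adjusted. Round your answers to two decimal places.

Short run: with Pᵉ = 190, SRAS is Y = 1479 + 12P. Setting AD = SRAS gives 3335 = 16P, so P = 208.44 and Y = 4814 − 4P = 3980.25.
Output 3980.25 is above potential 3759, so over time expected prices rise and SRAS shifts left until Y returns to 3759.
Long run: Y = 3759 on the AD curve gives 3759 = 4814 − 4P, so P = 263.75.

Short run: P = 208.44, Y = 3980.25. Long run: P = 263.75.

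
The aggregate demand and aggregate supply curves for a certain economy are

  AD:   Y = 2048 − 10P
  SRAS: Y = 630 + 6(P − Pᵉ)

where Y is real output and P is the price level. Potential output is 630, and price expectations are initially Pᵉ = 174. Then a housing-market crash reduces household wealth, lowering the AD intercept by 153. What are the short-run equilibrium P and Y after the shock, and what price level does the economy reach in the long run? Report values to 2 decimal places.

Short run: P = 144.31, Y = 451.88. Long run: P = 126.50.

AD shifts left: new AD is Y = 1895 − 10P. With Pᵉ = 174, SRAS is Y = 6P − 414.
Short run: 1895 − 10P = 6P − 414 gives 2309 = 16P, so P = 144.31 and Y = 1895 − 10P = 451.88.
Y = 451.88 is below potential 630; expectations adjust and SRAS shifts right until Y = 630.
Long run: on the new AD curve, 630 = 1895 − 10P gives P = 126.50.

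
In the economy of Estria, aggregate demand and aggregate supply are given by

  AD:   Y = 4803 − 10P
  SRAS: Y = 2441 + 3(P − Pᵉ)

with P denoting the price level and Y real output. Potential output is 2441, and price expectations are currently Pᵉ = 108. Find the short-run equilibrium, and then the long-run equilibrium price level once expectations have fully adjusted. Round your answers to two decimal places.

Short run: P = 206.62, Y = 2736.85. Long run: P = 236.20.

Short run: with Pᵉ = 108, SRAS is Y = 2117 + 3P. Setting AD = SRAS gives 2686 = 13P, so P = 206.62 and Y = 4803 − 10P = 2736.85.
Output 2736.85 is above potential 2441, so over time expected prices rise and SRAS shifts left until Y returns to 2441.
Long run: Y = 2441 on the AD curve gives 2441 = 4803 − 10P, so P = 236.20.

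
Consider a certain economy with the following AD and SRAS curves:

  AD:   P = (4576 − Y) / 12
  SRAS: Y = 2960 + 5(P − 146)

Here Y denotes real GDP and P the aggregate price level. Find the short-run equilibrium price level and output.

P = 138, Y = 2920

Write SRAS as Y = 2960 + 5P − 730 = 2230 + 5P.
Rearrange AD to Y = 4576 − 12P.
Set AD = SRAS: 4576 − 12P = 2230 + 5P, so 2346 = 17P and P = 138.
Then Y = 4576 − 12·138 = 2920.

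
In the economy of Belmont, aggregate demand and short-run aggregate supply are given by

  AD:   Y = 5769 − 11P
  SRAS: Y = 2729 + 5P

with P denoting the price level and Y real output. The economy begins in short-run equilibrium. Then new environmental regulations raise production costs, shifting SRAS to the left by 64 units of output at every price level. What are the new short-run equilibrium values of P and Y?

This is a negative supply shock: SRAS shifts left.
New SRAS: Y = 2665 + 5P.
Set AD = SRAS: 5769 − 11P = 2665 + 5P, so 3104 = 16P and P = 194.
Y = 5769 − 11·194 = 3635.

P = 194, Y = 3635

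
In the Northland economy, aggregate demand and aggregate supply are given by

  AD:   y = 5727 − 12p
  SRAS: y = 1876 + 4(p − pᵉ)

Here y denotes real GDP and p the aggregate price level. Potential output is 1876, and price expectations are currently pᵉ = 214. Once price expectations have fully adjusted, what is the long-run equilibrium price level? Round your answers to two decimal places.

Short run: with pᵉ = 214, SRAS is y = 1020 + 4p. Setting AD = SRAS gives 4707 = 16p, so p = 294.19 and y = 5727 − 12p = 2196.75.
Output 2196.75 is above potential 1876, so over time expected prices rise and SRAS shifts left until y returns to 1876.
Long run: y = 1876 on the AD curve gives 1876 = 5727 − 12p, so p = 320.92.

Long-run p = 320.92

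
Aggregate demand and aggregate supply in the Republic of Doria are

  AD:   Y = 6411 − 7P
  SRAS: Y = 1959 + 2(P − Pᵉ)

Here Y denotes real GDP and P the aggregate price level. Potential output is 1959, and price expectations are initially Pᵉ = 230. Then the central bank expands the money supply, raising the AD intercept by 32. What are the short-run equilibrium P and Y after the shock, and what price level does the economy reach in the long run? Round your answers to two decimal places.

Short run: P = 549.33, Y = 2597.67. Long run: P = 640.57.

AD shifts right: new AD is Y = 6443 − 7P. With Pᵉ = 230, SRAS is Y = 1499 + 2P.
Short run: 6443 − 7P = 1499 + 2P gives 4944 = 9P, so P = 549.33 and Y = 6443 − 7P = 2597.67.
Y = 2597.67 is above potential 1959; expectations adjust and SRAS shifts left until Y = 1959.
Long run: on the new AD curve, 1959 = 6443 − 7P gives P = 640.57.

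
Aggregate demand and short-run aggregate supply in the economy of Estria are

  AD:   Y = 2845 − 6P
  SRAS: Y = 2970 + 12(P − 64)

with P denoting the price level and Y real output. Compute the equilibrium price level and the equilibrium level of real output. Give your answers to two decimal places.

P = 35.72, Y = 2630.67

Write SRAS as Y = 2970 + 12P − 768 = 2202 + 12P.
Set AD = SRAS: 2845 − 6P = 2202 + 12P, so 643 = 18P and P = 35.72.
Substituting into AD, Y = 2845 − 6P = 2630.67.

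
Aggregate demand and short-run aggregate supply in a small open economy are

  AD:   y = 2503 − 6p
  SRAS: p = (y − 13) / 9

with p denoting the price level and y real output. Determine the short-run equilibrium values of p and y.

p = 166, y = 1507

Rearrange SRAS to y = 13 + 9p.
Set AD = SRAS: 2503 − 6p = 13 + 9p, so 2490 = 15p and p = 166.
Then y = 2503 − 6·166 = 1507.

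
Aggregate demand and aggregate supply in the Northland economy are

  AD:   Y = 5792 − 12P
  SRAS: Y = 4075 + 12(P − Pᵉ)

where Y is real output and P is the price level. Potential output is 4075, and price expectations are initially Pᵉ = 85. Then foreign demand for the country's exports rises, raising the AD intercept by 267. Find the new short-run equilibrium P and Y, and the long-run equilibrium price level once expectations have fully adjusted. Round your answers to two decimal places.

AD shifts right: new AD is Y = 6059 − 12P. With Pᵉ = 85, SRAS is Y = 3055 + 12P.
Short run: 6059 − 12P = 3055 + 12P gives 3004 = 24P, so P = 125.17 and Y = 6059 − 12P = 4557.00.
Y = 4557.00 is above potential 4075; expectations adjust and SRAS shifts left until Y = 4075.
Long run: on the new AD curve, 4075 = 6059 − 12P gives P = 165.33.

Short run: P = 125.17, Y = 4557.00. Long run: P = 165.33.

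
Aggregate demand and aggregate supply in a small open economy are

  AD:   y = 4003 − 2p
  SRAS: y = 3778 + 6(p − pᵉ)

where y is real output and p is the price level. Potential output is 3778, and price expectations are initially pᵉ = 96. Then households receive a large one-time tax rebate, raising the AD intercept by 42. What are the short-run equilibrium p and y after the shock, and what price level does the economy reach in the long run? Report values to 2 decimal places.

AD shifts right: new AD is y = 4045 − 2p. With pᵉ = 96, SRAS is y = 3202 + 6p.
Short run: 4045 − 2p = 3202 + 6p gives 843 = 8p, so p = 105.38 and y = 4045 − 2p = 3834.25.
y = 3834.25 is above potential 3778; expectations adjust and SRAS shifts left until y = 3778.
Long run: on the new AD curve, 3778 = 4045 − 2p gives p = 133.50.

Short run: p = 105.38, y = 3834.25. Long run: p = 133.50.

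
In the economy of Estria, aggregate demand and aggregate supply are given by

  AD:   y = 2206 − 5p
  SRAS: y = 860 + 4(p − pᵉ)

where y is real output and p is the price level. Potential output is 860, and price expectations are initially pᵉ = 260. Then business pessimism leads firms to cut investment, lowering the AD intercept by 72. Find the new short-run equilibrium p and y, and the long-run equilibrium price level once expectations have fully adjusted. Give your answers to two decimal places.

Short run: p = 257.11, y = 848.44. Long run: p = 254.80.

AD shifts left: new AD is y = 2134 − 5p. With pᵉ = 260, SRAS is y = 4p − 180.
Short run: 2134 − 5p = 4p − 180 gives 2314 = 9p, so p = 257.11 and y = 2134 − 5p = 848.44.
y = 848.44 is below potential 860; expectations adjust and SRAS shifts right until y = 860.
Long run: on the new AD curve, 860 = 2134 − 5p gives p = 254.80.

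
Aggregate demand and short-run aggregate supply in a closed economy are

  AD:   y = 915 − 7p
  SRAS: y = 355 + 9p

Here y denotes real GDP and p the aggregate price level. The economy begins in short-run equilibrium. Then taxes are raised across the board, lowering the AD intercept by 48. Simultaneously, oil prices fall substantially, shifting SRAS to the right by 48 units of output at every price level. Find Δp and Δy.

After both shocks: AD is y = 867 − 7p and SRAS is y = 403 + 9p.
Setting them equal: 464 = 16p, so p = 29.
y = 867 − 7·29 = 664.
Initially p = 35, y = 670, so Δp = -6 and Δy = -6.

Δp = -6, Δy = -6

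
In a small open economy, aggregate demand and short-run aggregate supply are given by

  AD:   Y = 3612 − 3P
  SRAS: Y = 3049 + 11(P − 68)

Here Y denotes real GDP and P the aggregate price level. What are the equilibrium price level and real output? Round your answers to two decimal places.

P = 93.64, Y = 3331.07

Write SRAS as Y = 3049 + 11P − 748 = 2301 + 11P.
Set AD = SRAS: 3612 − 3P = 2301 + 11P, so 1311 = 14P and P = 93.64.
Substituting into AD, Y = 3612 − 3P = 3331.07.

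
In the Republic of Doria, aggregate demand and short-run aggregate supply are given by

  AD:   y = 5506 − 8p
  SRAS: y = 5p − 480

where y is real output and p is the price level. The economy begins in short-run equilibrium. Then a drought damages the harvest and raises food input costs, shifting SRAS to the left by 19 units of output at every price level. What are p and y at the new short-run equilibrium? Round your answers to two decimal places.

This is a negative supply shock: SRAS shifts left.
New SRAS: y = 5p − 499.
Set AD = SRAS: 5506 − 8p = 5p − 499, so 6005 = 13p and p = 461.92.
Substituting into AD, y = 1810.62.

p = 461.92, y = 1810.62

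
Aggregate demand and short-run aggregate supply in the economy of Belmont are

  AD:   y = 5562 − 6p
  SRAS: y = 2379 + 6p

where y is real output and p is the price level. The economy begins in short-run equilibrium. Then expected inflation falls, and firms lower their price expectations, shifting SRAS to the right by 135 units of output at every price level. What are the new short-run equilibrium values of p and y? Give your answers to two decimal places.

This is a positive supply shock: SRAS shifts right.
New SRAS: y = 2514 + 6p.
Set AD = SRAS: 5562 − 6p = 2514 + 6p, so 3048 = 12p and p = 254.00.
Substituting into AD, y = 4038.00.

p = 254.00, y = 4038.00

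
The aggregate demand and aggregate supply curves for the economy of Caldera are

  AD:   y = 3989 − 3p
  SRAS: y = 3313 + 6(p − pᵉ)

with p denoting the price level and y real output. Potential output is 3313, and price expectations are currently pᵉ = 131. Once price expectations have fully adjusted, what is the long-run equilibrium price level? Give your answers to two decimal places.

Long-run p = 225.33

Short run: with pᵉ = 131, SRAS is y = 2527 + 6p. Setting AD = SRAS gives 1462 = 9p, so p = 162.44 and y = 3989 − 3p = 3501.67.
Output 3501.67 is above potential 3313, so over time expected prices rise and SRAS shifts left until y returns to 3313.
Long run: y = 3313 on the AD curve gives 3313 = 3989 − 3p, so p = 225.33.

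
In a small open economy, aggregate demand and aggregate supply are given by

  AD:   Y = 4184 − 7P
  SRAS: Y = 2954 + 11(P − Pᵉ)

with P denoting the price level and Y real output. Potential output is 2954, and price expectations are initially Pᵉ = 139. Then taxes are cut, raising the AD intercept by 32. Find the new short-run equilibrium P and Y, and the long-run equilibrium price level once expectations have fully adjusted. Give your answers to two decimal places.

AD shifts right: new AD is Y = 4216 − 7P. With Pᵉ = 139, SRAS is Y = 1425 + 11P.
Short run: 4216 − 7P = 1425 + 11P gives 2791 = 18P, so P = 155.06 and Y = 4216 − 7P = 3130.61.
Y = 3130.61 is above potential 2954; expectations adjust and SRAS shifts left until Y = 2954.
Long run: on the new AD curve, 2954 = 4216 − 7P gives P = 180.29.

Short run: P = 155.06, Y = 3130.61. Long run: P = 180.29.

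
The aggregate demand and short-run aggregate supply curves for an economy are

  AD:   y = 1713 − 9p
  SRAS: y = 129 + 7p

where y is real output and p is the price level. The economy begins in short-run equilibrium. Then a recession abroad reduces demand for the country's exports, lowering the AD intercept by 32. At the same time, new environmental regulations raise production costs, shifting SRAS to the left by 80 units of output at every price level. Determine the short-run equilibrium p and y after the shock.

p = 102, y = 763

After both shocks: AD is y = 1681 − 9p and SRAS is y = 49 + 7p.
Setting them equal: 1632 = 16p, so p = 102.
y = 1681 − 9·102 = 763.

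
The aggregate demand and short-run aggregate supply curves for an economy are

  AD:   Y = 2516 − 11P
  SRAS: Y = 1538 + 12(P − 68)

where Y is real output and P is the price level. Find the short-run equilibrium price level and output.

P = 78, Y = 1658

Write SRAS as Y = 1538 + 12P − 816 = 722 + 12P.
Set AD = SRAS: 2516 − 11P = 722 + 12P, so 1794 = 23P and P = 78.
Then Y = 2516 − 11·78 = 1658.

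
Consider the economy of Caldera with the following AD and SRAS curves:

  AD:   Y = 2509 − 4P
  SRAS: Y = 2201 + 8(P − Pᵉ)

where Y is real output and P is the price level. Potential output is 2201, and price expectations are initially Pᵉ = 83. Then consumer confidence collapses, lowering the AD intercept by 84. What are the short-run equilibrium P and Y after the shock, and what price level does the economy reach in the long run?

Short run: P = 74, Y = 2129. Long run: P = 56.

AD shifts left: new AD is Y = 2425 − 4P. With Pᵉ = 83, SRAS is Y = 1537 + 8P.
Short run: 2425 − 4P = 1537 + 8P gives 888 = 12P, so P = 74 and Y = 2425 − 4·74 = 2129.
Y = 2129 is below potential 2201; expectations adjust and SRAS shifts right until Y = 2201.
Long run: on the new AD curve, 2201 = 2425 − 4P gives P = 56.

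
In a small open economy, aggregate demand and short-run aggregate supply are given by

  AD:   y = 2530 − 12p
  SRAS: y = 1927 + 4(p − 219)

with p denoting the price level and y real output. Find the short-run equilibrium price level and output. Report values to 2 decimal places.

p = 92.44, y = 1420.75

Write SRAS as y = 1927 + 4p − 876 = 1051 + 4p.
Set AD = SRAS: 2530 − 12p = 1051 + 4p, so 1479 = 16p and p = 92.44.
Substituting into AD, y = 2530 − 12p = 1420.75.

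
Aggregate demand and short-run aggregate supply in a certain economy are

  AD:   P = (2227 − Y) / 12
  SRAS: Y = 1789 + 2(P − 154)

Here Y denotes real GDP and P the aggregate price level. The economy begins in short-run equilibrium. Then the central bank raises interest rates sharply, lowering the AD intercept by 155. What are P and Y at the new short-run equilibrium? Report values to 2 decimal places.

P = 42.21, Y = 1565.43

This is a negative demand shock: AD shifts left.
New AD: Y = 2072 − 12P.
SRAS can be written Y = 1481 + 2P.
Set AD = SRAS: 2072 − 12P = 1481 + 2P, so 591 = 14P and P = 42.21.
Substituting into AD, Y = 1565.43.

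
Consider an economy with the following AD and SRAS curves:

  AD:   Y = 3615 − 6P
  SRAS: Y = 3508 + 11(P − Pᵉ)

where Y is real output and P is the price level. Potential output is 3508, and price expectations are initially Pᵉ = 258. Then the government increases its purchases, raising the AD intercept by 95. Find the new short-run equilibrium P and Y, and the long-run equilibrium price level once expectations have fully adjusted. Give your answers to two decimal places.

Short run: P = 178.82, Y = 2637.06. Long run: P = 33.67.

AD shifts right: new AD is Y = 3710 − 6P. With Pᵉ = 258, SRAS is Y = 670 + 11P.
Short run: 3710 − 6P = 670 + 11P gives 3040 = 17P, so P = 178.82 and Y = 3710 − 6P = 2637.06.
Y = 2637.06 is below potential 3508; expectations adjust and SRAS shifts right until Y = 3508.
Long run: on the new AD curve, 3508 = 3710 − 6P gives P = 33.67.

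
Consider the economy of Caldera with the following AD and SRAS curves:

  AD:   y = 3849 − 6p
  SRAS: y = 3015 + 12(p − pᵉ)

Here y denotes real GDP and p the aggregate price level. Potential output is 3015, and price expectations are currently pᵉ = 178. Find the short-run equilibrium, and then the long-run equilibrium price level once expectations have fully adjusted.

Short run: p = 165, y = 2859. Long run: p = 139.

Short run: with pᵉ = 178, SRAS is y = 879 + 12p. Setting AD = SRAS gives 2970 = 18p, so p = 165 and y = 3849 − 6·165 = 2859.
Output 2859 is below potential 3015, so over time expected prices fall and SRAS shifts right until y returns to 3015.
Long run: y = 3015 on the AD curve gives 3015 = 3849 − 6p, so p = 139.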